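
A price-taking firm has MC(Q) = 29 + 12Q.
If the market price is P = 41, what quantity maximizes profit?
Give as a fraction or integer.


In perfect competition, profit is maximized where P = MC.
41 = 29 + 12Q
12 = 12Q
Q* = 12/12 = 1

1


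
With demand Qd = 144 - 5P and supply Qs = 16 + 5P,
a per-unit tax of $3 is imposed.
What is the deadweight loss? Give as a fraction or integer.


Pre-tax equilibrium quantity: Q* = 80
Post-tax equilibrium quantity: Q_tax = 145/2
Reduction in quantity: Q* - Q_tax = 15/2
DWL = (1/2) * tax * (Q* - Q_tax)
DWL = (1/2) * 3 * 15/2 = 45/4

45/4


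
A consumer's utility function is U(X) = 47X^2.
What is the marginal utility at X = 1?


MU = dU/dX = 47*2*X^(2-1)
MU = 94*X^1
At X = 1:
MU = 94 * 1^1
MU = 94 * 1 = 94

94


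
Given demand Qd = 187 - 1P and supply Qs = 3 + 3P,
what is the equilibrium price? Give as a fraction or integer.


At equilibrium, Qd = Qs.
187 - 1P = 3 + 3P
187 - 3 = 1P + 3P
184 = 4P
P* = 184/4 = 46

46


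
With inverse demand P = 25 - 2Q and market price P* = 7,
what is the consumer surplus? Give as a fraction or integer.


Maximum willingness to pay (at Q=0): P_max = 25
Quantity demanded at P* = 7:
Q* = (25 - 7)/2 = 9
CS = (1/2) * Q* * (P_max - P*)
CS = (1/2) * 9 * (25 - 7)
CS = (1/2) * 9 * 18 = 81

81


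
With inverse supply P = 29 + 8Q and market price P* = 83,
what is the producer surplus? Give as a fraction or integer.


Minimum supply price (at Q=0): P_min = 29
Quantity supplied at P* = 83:
Q* = (83 - 29)/8 = 27/4
PS = (1/2) * Q* * (P* - P_min)
PS = (1/2) * 27/4 * (83 - 29)
PS = (1/2) * 27/4 * 54 = 729/4

729/4


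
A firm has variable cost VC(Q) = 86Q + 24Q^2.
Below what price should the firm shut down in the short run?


AVC(Q) = VC(Q)/Q = 86 + 24Q
AVC is increasing in Q, so minimum AVC is at Q -> 0+.
Min AVC = 86
The firm should shut down if P < 86.

86


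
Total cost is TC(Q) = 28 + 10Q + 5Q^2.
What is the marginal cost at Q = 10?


MC = dTC/dQ = 10 + 2*5*Q
At Q = 10:
MC = 10 + 10*10
MC = 10 + 100 = 110

110


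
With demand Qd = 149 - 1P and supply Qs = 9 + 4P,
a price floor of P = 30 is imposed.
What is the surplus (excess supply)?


At P = 30:
Qd = 149 - 1*30 = 119
Qs = 9 + 4*30 = 129
Surplus = Qs - Qd = 129 - 119 = 10

10


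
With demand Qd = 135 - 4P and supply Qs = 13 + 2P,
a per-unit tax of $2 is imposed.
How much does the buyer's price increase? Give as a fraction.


With a per-unit tax, the buyer's price increase depends on relative slopes.
Supply slope: d = 2, Demand slope: b = 4
Buyer's price increase = d * tax / (b + d)
= 2 * 2 / (4 + 2)
= 4 / 6 = 2/3

2/3


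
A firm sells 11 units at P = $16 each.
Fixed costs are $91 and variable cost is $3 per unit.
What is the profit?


Total Revenue = P * Q = 16 * 11 = $176
Total Cost = FC + VC*Q = 91 + 3*11 = $124
Profit = TR - TC = 176 - 124 = $52

$52


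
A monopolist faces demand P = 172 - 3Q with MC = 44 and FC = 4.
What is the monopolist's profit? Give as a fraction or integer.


MR = MC: 172 - 6Q = 44
Q* = 64/3
P* = 172 - 3*64/3 = 108
Profit = (P* - MC)*Q* - FC
= (108 - 44)*64/3 - 4
= 64*64/3 - 4
= 4096/3 - 4 = 4084/3

4084/3


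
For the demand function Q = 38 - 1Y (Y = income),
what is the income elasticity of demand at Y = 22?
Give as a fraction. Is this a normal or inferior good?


dQ/dY = -1
At Y = 22: Q = 38 - 1*22 = 16
Ey = (dQ/dY)(Y/Q) = -1 * 22 / 16 = -11/8
Since Ey < 0, this is a inferior good.

-11/8 (inferior good)


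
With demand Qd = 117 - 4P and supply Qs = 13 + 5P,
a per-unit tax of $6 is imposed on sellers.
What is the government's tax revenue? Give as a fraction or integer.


With tax on sellers, new supply: Qs' = 13 + 5(P - 6)
= 5P - 17
New equilibrium quantity:
Q_new = 517/9
Tax revenue = tax * Q_new = 6 * 517/9 = 1034/3

1034/3


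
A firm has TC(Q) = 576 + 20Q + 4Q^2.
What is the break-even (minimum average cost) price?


AC(Q) = 576/Q + 20 + 4Q
To minimize: dAC/dQ = -576/Q^2 + 4 = 0
Q^2 = 576/4 = 144
Q* = 12
Min AC = 576/12 + 20 + 4*12
Min AC = 48 + 20 + 48 = 116

116


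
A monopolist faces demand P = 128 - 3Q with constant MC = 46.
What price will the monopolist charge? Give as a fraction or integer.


MR = 128 - 6Q
Set MR = MC: 128 - 6Q = 46
Q* = 41/3
Substitute into demand:
P* = 128 - 3*41/3 = 87

87


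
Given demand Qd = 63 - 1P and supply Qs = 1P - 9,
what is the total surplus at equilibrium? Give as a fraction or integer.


Find equilibrium: 63 - 1P = 1P - 9
63 + 9 = 2P
P* = 72/2 = 36
Q* = 1*36 - 9 = 27
Inverse demand: P = 63 - Q/1, so P_max = 63
Inverse supply: P = 9 + Q/1, so P_min = 9
CS = (1/2) * 27 * (63 - 36) = 729/2
PS = (1/2) * 27 * (36 - 9) = 729/2
TS = CS + PS = 729/2 + 729/2 = 729

729


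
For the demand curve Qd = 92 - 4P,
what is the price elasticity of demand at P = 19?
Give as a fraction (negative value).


dQ/dP = -4
At P = 19: Q = 92 - 4*19 = 16
E = (dQ/dP)(P/Q) = (-4)(19/16) = -19/4

-19/4


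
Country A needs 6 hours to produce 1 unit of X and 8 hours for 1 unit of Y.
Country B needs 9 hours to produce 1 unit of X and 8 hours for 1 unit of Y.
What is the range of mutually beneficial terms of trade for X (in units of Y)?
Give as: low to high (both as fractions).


Opportunity cost of X for Country A = hours_X / hours_Y = 6/8 = 3/4 units of Y
Opportunity cost of X for Country B = hours_X / hours_Y = 9/8 = 9/8 units of Y
Terms of trade must be between the two opportunity costs.
Range: 3/4 to 9/8

3/4 to 9/8


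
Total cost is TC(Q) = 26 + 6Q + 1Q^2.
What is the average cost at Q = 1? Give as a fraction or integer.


TC(1) = 26 + 6*1 + 1*1^2
TC(1) = 26 + 6 + 1 = 33
AC = TC/Q = 33/1 = 33

33


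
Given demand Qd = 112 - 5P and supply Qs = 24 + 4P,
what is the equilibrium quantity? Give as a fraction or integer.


First find equilibrium price:
112 - 5P = 24 + 4P
P* = 88/9 = 88/9
Then substitute into demand:
Q* = 112 - 5 * 88/9 = 568/9

568/9


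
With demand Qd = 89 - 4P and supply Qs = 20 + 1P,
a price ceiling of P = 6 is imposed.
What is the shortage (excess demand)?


At P = 6:
Qd = 89 - 4*6 = 65
Qs = 20 + 1*6 = 26
Shortage = Qd - Qs = 65 - 26 = 39

39


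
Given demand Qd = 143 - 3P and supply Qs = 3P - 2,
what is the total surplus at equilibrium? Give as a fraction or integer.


Find equilibrium: 143 - 3P = 3P - 2
143 + 2 = 6P
P* = 145/6 = 145/6
Q* = 3*145/6 - 2 = 141/2
Inverse demand: P = 143/3 - Q/3, so P_max = 143/3
Inverse supply: P = 2/3 + Q/3, so P_min = 2/3
CS = (1/2) * 141/2 * (143/3 - 145/6) = 6627/8
PS = (1/2) * 141/2 * (145/6 - 2/3) = 6627/8
TS = CS + PS = 6627/8 + 6627/8 = 6627/4

6627/4


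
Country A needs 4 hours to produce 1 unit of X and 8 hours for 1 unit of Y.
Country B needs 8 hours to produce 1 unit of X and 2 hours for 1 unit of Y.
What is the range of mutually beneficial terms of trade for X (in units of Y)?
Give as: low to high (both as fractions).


Opportunity cost of X for Country A = hours_X / hours_Y = 4/8 = 1/2 units of Y
Opportunity cost of X for Country B = hours_X / hours_Y = 8/2 = 4 units of Y
Terms of trade must be between the two opportunity costs.
Range: 1/2 to 4

1/2 to 4


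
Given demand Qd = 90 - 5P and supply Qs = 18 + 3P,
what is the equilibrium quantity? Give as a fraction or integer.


First find equilibrium price:
90 - 5P = 18 + 3P
P* = 72/8 = 9
Then substitute into demand:
Q* = 90 - 5 * 9 = 45

45


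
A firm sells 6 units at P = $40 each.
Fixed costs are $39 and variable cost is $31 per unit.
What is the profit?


Total Revenue = P * Q = 40 * 6 = $240
Total Cost = FC + VC*Q = 39 + 31*6 = $225
Profit = TR - TC = 240 - 225 = $15

$15


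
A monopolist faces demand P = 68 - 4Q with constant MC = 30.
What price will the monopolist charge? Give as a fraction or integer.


MR = 68 - 8Q
Set MR = MC: 68 - 8Q = 30
Q* = 19/4
Substitute into demand:
P* = 68 - 4*19/4 = 49

49


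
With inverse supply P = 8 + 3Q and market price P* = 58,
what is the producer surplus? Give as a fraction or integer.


Minimum supply price (at Q=0): P_min = 8
Quantity supplied at P* = 58:
Q* = (58 - 8)/3 = 50/3
PS = (1/2) * Q* * (P* - P_min)
PS = (1/2) * 50/3 * (58 - 8)
PS = (1/2) * 50/3 * 50 = 1250/3

1250/3


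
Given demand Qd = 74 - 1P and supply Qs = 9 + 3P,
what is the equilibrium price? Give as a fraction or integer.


At equilibrium, Qd = Qs.
74 - 1P = 9 + 3P
74 - 9 = 1P + 3P
65 = 4P
P* = 65/4 = 65/4

65/4


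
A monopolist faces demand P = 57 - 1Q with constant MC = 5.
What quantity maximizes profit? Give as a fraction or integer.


TR = P*Q = (57 - 1Q)Q = 57Q - 1Q^2
MR = dTR/dQ = 57 - 2Q
Set MR = MC:
57 - 2Q = 5
52 = 2Q
Q* = 52/2 = 26

26


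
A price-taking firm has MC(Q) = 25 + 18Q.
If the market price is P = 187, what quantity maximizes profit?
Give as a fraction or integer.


In perfect competition, profit is maximized where P = MC.
187 = 25 + 18Q
162 = 18Q
Q* = 162/18 = 9

9


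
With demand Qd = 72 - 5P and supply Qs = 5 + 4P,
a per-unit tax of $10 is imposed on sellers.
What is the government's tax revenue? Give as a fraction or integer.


With tax on sellers, new supply: Qs' = 5 + 4(P - 10)
= 4P - 35
New equilibrium quantity:
Q_new = 113/9
Tax revenue = tax * Q_new = 10 * 113/9 = 1130/9

1130/9


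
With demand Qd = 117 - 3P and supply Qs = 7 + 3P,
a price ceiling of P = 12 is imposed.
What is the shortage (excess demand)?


At P = 12:
Qd = 117 - 3*12 = 81
Qs = 7 + 3*12 = 43
Shortage = Qd - Qs = 81 - 43 = 38

38


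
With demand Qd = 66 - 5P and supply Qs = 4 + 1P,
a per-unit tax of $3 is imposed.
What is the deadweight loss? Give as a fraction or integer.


Pre-tax equilibrium quantity: Q* = 43/3
Post-tax equilibrium quantity: Q_tax = 71/6
Reduction in quantity: Q* - Q_tax = 5/2
DWL = (1/2) * tax * (Q* - Q_tax)
DWL = (1/2) * 3 * 5/2 = 15/4

15/4


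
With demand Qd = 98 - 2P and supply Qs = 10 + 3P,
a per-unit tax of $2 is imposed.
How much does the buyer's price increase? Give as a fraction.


With a per-unit tax, the buyer's price increase depends on relative slopes.
Supply slope: d = 3, Demand slope: b = 2
Buyer's price increase = d * tax / (b + d)
= 3 * 2 / (2 + 3)
= 6 / 5 = 6/5

6/5


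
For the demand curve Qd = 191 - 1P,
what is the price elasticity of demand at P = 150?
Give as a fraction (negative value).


dQ/dP = -1
At P = 150: Q = 191 - 1*150 = 41
E = (dQ/dP)(P/Q) = (-1)(150/41) = -150/41

-150/41


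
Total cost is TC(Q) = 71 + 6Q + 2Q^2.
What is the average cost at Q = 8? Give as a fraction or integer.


TC(8) = 71 + 6*8 + 2*8^2
TC(8) = 71 + 48 + 128 = 247
AC = TC/Q = 247/8 = 247/8

247/8


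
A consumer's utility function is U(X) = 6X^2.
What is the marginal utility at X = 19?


MU = dU/dX = 6*2*X^(2-1)
MU = 12*X^1
At X = 19:
MU = 12 * 19^1
MU = 12 * 19 = 228

228


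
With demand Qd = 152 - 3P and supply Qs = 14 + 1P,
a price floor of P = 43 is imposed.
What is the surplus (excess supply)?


At P = 43:
Qd = 152 - 3*43 = 23
Qs = 14 + 1*43 = 57
Surplus = Qs - Qd = 57 - 23 = 34

34


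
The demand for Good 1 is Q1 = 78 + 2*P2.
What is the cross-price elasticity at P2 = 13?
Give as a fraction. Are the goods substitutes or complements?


dQ1/dP2 = 2
At P2 = 13: Q1 = 78 + 2*13 = 104
Exy = (dQ1/dP2)(P2/Q1) = 2 * 13 / 104 = 1/4
Since Exy > 0, the goods are substitutes.

1/4 (substitutes)


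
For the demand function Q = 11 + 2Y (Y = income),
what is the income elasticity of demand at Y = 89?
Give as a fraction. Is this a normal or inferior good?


dQ/dY = 2
At Y = 89: Q = 11 + 2*89 = 189
Ey = (dQ/dY)(Y/Q) = 2 * 89 / 189 = 178/189
Since Ey > 0, this is a normal good.

178/189 (normal good)


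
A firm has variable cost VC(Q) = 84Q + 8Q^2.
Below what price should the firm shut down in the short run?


AVC(Q) = VC(Q)/Q = 84 + 8Q
AVC is increasing in Q, so minimum AVC is at Q -> 0+.
Min AVC = 84
The firm should shut down if P < 84.

84


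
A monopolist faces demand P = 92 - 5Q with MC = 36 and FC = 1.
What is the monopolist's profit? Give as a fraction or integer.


MR = MC: 92 - 10Q = 36
Q* = 28/5
P* = 92 - 5*28/5 = 64
Profit = (P* - MC)*Q* - FC
= (64 - 36)*28/5 - 1
= 28*28/5 - 1
= 784/5 - 1 = 779/5

779/5


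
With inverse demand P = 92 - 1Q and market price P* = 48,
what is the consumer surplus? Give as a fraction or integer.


Maximum willingness to pay (at Q=0): P_max = 92
Quantity demanded at P* = 48:
Q* = (92 - 48)/1 = 44
CS = (1/2) * Q* * (P_max - P*)
CS = (1/2) * 44 * (92 - 48)
CS = (1/2) * 44 * 44 = 968

968


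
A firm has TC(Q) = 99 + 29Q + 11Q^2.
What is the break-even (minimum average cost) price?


AC(Q) = 99/Q + 29 + 11Q
To minimize: dAC/dQ = -99/Q^2 + 11 = 0
Q^2 = 99/11 = 9
Q* = 3
Min AC = 99/3 + 29 + 11*3
Min AC = 33 + 29 + 33 = 95

95


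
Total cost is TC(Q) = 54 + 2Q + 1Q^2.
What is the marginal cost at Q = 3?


MC = dTC/dQ = 2 + 2*1*Q
At Q = 3:
MC = 2 + 2*3
MC = 2 + 6 = 8

8


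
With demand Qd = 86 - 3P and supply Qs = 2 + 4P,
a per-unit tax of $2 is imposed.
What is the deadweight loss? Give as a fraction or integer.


Pre-tax equilibrium quantity: Q* = 50
Post-tax equilibrium quantity: Q_tax = 326/7
Reduction in quantity: Q* - Q_tax = 24/7
DWL = (1/2) * tax * (Q* - Q_tax)
DWL = (1/2) * 2 * 24/7 = 24/7

24/7


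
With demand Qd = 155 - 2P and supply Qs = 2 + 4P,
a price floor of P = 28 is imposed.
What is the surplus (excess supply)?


At P = 28:
Qd = 155 - 2*28 = 99
Qs = 2 + 4*28 = 114
Surplus = Qs - Qd = 114 - 99 = 15

15


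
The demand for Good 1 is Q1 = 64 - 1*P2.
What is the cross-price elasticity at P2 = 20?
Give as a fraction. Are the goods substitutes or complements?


dQ1/dP2 = -1
At P2 = 20: Q1 = 64 - 1*20 = 44
Exy = (dQ1/dP2)(P2/Q1) = -1 * 20 / 44 = -5/11
Since Exy < 0, the goods are complements.

-5/11 (complements)


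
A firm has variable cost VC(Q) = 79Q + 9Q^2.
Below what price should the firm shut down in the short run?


AVC(Q) = VC(Q)/Q = 79 + 9Q
AVC is increasing in Q, so minimum AVC is at Q -> 0+.
Min AVC = 79
The firm should shut down if P < 79.

79


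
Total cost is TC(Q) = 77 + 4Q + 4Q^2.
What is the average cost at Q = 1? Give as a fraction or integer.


TC(1) = 77 + 4*1 + 4*1^2
TC(1) = 77 + 4 + 4 = 85
AC = TC/Q = 85/1 = 85

85


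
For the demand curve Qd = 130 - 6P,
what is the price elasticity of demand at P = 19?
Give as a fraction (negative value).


dQ/dP = -6
At P = 19: Q = 130 - 6*19 = 16
E = (dQ/dP)(P/Q) = (-6)(19/16) = -57/8

-57/8


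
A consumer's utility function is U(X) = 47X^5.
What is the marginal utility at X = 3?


MU = dU/dX = 47*5*X^(5-1)
MU = 235*X^4
At X = 3:
MU = 235 * 3^4
MU = 235 * 81 = 19035

19035


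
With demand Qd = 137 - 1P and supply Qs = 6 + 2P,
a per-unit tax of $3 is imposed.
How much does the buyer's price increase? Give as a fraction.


With a per-unit tax, the buyer's price increase depends on relative slopes.
Supply slope: d = 2, Demand slope: b = 1
Buyer's price increase = d * tax / (b + d)
= 2 * 3 / (1 + 2)
= 6 / 3 = 2

2


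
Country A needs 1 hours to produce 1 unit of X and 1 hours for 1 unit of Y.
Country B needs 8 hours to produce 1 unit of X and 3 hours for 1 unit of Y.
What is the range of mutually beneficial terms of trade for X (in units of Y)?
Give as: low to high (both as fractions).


Opportunity cost of X for Country A = hours_X / hours_Y = 1/1 = 1 units of Y
Opportunity cost of X for Country B = hours_X / hours_Y = 8/3 = 8/3 units of Y
Terms of trade must be between the two opportunity costs.
Range: 1 to 8/3

1 to 8/3


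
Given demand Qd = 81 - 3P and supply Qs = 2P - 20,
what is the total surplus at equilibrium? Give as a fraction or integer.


Find equilibrium: 81 - 3P = 2P - 20
81 + 20 = 5P
P* = 101/5 = 101/5
Q* = 2*101/5 - 20 = 102/5
Inverse demand: P = 27 - Q/3, so P_max = 27
Inverse supply: P = 10 + Q/2, so P_min = 10
CS = (1/2) * 102/5 * (27 - 101/5) = 1734/25
PS = (1/2) * 102/5 * (101/5 - 10) = 2601/25
TS = CS + PS = 1734/25 + 2601/25 = 867/5

867/5


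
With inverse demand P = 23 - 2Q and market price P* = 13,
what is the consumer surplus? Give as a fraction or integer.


Maximum willingness to pay (at Q=0): P_max = 23
Quantity demanded at P* = 13:
Q* = (23 - 13)/2 = 5
CS = (1/2) * Q* * (P_max - P*)
CS = (1/2) * 5 * (23 - 13)
CS = (1/2) * 5 * 10 = 25

25


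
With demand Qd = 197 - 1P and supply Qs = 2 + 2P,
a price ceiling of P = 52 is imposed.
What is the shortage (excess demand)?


At P = 52:
Qd = 197 - 1*52 = 145
Qs = 2 + 2*52 = 106
Shortage = Qd - Qs = 145 - 106 = 39

39


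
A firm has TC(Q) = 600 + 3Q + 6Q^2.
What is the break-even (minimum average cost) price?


AC(Q) = 600/Q + 3 + 6Q
To minimize: dAC/dQ = -600/Q^2 + 6 = 0
Q^2 = 600/6 = 100
Q* = 10
Min AC = 600/10 + 3 + 6*10
Min AC = 60 + 3 + 60 = 123

123


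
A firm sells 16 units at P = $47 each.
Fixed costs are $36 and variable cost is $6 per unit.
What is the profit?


Total Revenue = P * Q = 47 * 16 = $752
Total Cost = FC + VC*Q = 36 + 6*16 = $132
Profit = TR - TC = 752 - 132 = $620

$620


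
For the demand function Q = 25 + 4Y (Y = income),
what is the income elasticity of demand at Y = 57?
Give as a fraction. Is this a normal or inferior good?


dQ/dY = 4
At Y = 57: Q = 25 + 4*57 = 253
Ey = (dQ/dY)(Y/Q) = 4 * 57 / 253 = 228/253
Since Ey > 0, this is a normal good.

228/253 (normal good)


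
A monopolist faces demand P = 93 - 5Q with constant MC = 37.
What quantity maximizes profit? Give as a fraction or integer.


TR = P*Q = (93 - 5Q)Q = 93Q - 5Q^2
MR = dTR/dQ = 93 - 10Q
Set MR = MC:
93 - 10Q = 37
56 = 10Q
Q* = 56/10 = 28/5

28/5


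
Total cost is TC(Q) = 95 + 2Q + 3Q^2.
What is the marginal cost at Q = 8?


MC = dTC/dQ = 2 + 2*3*Q
At Q = 8:
MC = 2 + 6*8
MC = 2 + 48 = 50

50


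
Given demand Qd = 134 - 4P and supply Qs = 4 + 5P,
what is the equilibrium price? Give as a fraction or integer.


At equilibrium, Qd = Qs.
134 - 4P = 4 + 5P
134 - 4 = 4P + 5P
130 = 9P
P* = 130/9 = 130/9

130/9


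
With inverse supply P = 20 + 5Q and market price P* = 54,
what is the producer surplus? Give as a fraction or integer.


Minimum supply price (at Q=0): P_min = 20
Quantity supplied at P* = 54:
Q* = (54 - 20)/5 = 34/5
PS = (1/2) * Q* * (P* - P_min)
PS = (1/2) * 34/5 * (54 - 20)
PS = (1/2) * 34/5 * 34 = 578/5

578/5


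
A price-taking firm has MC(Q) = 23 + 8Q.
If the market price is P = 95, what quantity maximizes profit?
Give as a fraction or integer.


In perfect competition, profit is maximized where P = MC.
95 = 23 + 8Q
72 = 8Q
Q* = 72/8 = 9

9


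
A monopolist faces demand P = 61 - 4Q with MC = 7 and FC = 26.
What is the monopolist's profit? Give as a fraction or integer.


MR = MC: 61 - 8Q = 7
Q* = 27/4
P* = 61 - 4*27/4 = 34
Profit = (P* - MC)*Q* - FC
= (34 - 7)*27/4 - 26
= 27*27/4 - 26
= 729/4 - 26 = 625/4

625/4


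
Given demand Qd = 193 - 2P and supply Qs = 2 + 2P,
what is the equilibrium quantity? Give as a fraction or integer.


First find equilibrium price:
193 - 2P = 2 + 2P
P* = 191/4 = 191/4
Then substitute into demand:
Q* = 193 - 2 * 191/4 = 195/2

195/2


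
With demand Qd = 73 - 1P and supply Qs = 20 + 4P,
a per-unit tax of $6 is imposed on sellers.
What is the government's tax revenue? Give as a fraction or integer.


With tax on sellers, new supply: Qs' = 20 + 4(P - 6)
= 4P - 4
New equilibrium quantity:
Q_new = 288/5
Tax revenue = tax * Q_new = 6 * 288/5 = 1728/5

1728/5


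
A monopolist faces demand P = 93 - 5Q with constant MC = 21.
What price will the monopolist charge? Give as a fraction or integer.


MR = 93 - 10Q
Set MR = MC: 93 - 10Q = 21
Q* = 36/5
Substitute into demand:
P* = 93 - 5*36/5 = 57

57


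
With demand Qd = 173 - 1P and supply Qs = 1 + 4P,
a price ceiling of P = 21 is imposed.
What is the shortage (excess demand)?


At P = 21:
Qd = 173 - 1*21 = 152
Qs = 1 + 4*21 = 85
Shortage = Qd - Qs = 152 - 85 = 67

67


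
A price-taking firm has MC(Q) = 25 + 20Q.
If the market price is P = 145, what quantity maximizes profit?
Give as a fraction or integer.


In perfect competition, profit is maximized where P = MC.
145 = 25 + 20Q
120 = 20Q
Q* = 120/20 = 6

6


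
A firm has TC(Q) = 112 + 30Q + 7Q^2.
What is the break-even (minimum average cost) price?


AC(Q) = 112/Q + 30 + 7Q
To minimize: dAC/dQ = -112/Q^2 + 7 = 0
Q^2 = 112/7 = 16
Q* = 4
Min AC = 112/4 + 30 + 7*4
Min AC = 28 + 30 + 28 = 86

86


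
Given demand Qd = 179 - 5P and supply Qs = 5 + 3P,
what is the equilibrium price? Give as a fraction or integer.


At equilibrium, Qd = Qs.
179 - 5P = 5 + 3P
179 - 5 = 5P + 3P
174 = 8P
P* = 174/8 = 87/4

87/4


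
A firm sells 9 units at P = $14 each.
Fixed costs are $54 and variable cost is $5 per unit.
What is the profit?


Total Revenue = P * Q = 14 * 9 = $126
Total Cost = FC + VC*Q = 54 + 5*9 = $99
Profit = TR - TC = 126 - 99 = $27

$27


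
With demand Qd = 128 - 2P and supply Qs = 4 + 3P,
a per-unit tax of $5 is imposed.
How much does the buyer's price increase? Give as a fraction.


With a per-unit tax, the buyer's price increase depends on relative slopes.
Supply slope: d = 3, Demand slope: b = 2
Buyer's price increase = d * tax / (b + d)
= 3 * 5 / (2 + 3)
= 15 / 5 = 3

3


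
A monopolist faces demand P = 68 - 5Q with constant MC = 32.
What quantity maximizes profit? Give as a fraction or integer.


TR = P*Q = (68 - 5Q)Q = 68Q - 5Q^2
MR = dTR/dQ = 68 - 10Q
Set MR = MC:
68 - 10Q = 32
36 = 10Q
Q* = 36/10 = 18/5

18/5


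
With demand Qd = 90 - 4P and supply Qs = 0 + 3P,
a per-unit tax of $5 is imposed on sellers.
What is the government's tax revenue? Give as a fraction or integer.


With tax on sellers, new supply: Qs' = 0 + 3(P - 5)
= 3P - 15
New equilibrium quantity:
Q_new = 30
Tax revenue = tax * Q_new = 5 * 30 = 150

150


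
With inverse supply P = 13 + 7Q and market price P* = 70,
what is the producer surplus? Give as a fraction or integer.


Minimum supply price (at Q=0): P_min = 13
Quantity supplied at P* = 70:
Q* = (70 - 13)/7 = 57/7
PS = (1/2) * Q* * (P* - P_min)
PS = (1/2) * 57/7 * (70 - 13)
PS = (1/2) * 57/7 * 57 = 3249/14

3249/14


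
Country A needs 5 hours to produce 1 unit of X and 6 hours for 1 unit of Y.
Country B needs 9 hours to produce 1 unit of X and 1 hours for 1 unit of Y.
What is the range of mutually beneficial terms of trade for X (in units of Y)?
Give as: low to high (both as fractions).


Opportunity cost of X for Country A = hours_X / hours_Y = 5/6 = 5/6 units of Y
Opportunity cost of X for Country B = hours_X / hours_Y = 9/1 = 9 units of Y
Terms of trade must be between the two opportunity costs.
Range: 5/6 to 9

5/6 to 9


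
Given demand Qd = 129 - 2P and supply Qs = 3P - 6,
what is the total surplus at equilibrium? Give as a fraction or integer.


Find equilibrium: 129 - 2P = 3P - 6
129 + 6 = 5P
P* = 135/5 = 27
Q* = 3*27 - 6 = 75
Inverse demand: P = 129/2 - Q/2, so P_max = 129/2
Inverse supply: P = 2 + Q/3, so P_min = 2
CS = (1/2) * 75 * (129/2 - 27) = 5625/4
PS = (1/2) * 75 * (27 - 2) = 1875/2
TS = CS + PS = 5625/4 + 1875/2 = 9375/4

9375/4


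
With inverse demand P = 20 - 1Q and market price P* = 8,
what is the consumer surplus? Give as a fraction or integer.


Maximum willingness to pay (at Q=0): P_max = 20
Quantity demanded at P* = 8:
Q* = (20 - 8)/1 = 12
CS = (1/2) * Q* * (P_max - P*)
CS = (1/2) * 12 * (20 - 8)
CS = (1/2) * 12 * 12 = 72

72


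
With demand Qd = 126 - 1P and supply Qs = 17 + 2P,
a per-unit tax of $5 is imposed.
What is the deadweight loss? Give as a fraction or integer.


Pre-tax equilibrium quantity: Q* = 269/3
Post-tax equilibrium quantity: Q_tax = 259/3
Reduction in quantity: Q* - Q_tax = 10/3
DWL = (1/2) * tax * (Q* - Q_tax)
DWL = (1/2) * 5 * 10/3 = 25/3

25/3


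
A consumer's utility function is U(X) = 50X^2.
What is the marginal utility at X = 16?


MU = dU/dX = 50*2*X^(2-1)
MU = 100*X^1
At X = 16:
MU = 100 * 16^1
MU = 100 * 16 = 1600

1600


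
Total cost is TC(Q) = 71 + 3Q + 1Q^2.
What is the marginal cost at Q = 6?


MC = dTC/dQ = 3 + 2*1*Q
At Q = 6:
MC = 3 + 2*6
MC = 3 + 12 = 15

15


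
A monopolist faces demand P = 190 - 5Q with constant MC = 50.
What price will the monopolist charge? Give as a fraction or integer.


MR = 190 - 10Q
Set MR = MC: 190 - 10Q = 50
Q* = 14
Substitute into demand:
P* = 190 - 5*14 = 120

120


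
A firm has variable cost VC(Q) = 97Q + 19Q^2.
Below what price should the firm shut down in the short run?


AVC(Q) = VC(Q)/Q = 97 + 19Q
AVC is increasing in Q, so minimum AVC is at Q -> 0+.
Min AVC = 97
The firm should shut down if P < 97.

97


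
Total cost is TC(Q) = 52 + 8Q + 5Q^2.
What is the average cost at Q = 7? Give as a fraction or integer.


TC(7) = 52 + 8*7 + 5*7^2
TC(7) = 52 + 56 + 245 = 353
AC = TC/Q = 353/7 = 353/7

353/7


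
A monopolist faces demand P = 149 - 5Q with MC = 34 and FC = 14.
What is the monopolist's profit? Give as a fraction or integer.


MR = MC: 149 - 10Q = 34
Q* = 23/2
P* = 149 - 5*23/2 = 183/2
Profit = (P* - MC)*Q* - FC
= (183/2 - 34)*23/2 - 14
= 115/2*23/2 - 14
= 2645/4 - 14 = 2589/4

2589/4


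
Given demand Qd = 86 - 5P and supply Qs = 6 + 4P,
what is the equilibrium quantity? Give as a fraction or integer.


First find equilibrium price:
86 - 5P = 6 + 4P
P* = 80/9 = 80/9
Then substitute into demand:
Q* = 86 - 5 * 80/9 = 374/9

374/9


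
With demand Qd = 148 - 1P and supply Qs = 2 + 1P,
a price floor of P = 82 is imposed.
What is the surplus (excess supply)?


At P = 82:
Qd = 148 - 1*82 = 66
Qs = 2 + 1*82 = 84
Surplus = Qs - Qd = 84 - 66 = 18

18


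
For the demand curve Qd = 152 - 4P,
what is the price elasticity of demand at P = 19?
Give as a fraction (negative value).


dQ/dP = -4
At P = 19: Q = 152 - 4*19 = 76
E = (dQ/dP)(P/Q) = (-4)(19/76) = -1

-1


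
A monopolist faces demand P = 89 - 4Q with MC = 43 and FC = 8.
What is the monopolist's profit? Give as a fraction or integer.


MR = MC: 89 - 8Q = 43
Q* = 23/4
P* = 89 - 4*23/4 = 66
Profit = (P* - MC)*Q* - FC
= (66 - 43)*23/4 - 8
= 23*23/4 - 8
= 529/4 - 8 = 497/4

497/4


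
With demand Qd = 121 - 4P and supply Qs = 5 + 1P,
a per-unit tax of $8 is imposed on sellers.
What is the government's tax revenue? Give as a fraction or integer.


With tax on sellers, new supply: Qs' = 5 + 1(P - 8)
= 1P - 3
New equilibrium quantity:
Q_new = 109/5
Tax revenue = tax * Q_new = 8 * 109/5 = 872/5

872/5


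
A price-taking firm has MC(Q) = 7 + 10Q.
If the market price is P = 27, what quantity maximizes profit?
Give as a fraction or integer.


In perfect competition, profit is maximized where P = MC.
27 = 7 + 10Q
20 = 10Q
Q* = 20/10 = 2

2


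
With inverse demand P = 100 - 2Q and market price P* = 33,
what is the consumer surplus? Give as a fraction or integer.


Maximum willingness to pay (at Q=0): P_max = 100
Quantity demanded at P* = 33:
Q* = (100 - 33)/2 = 67/2
CS = (1/2) * Q* * (P_max - P*)
CS = (1/2) * 67/2 * (100 - 33)
CS = (1/2) * 67/2 * 67 = 4489/4

4489/4


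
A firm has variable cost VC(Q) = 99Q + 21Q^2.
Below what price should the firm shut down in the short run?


AVC(Q) = VC(Q)/Q = 99 + 21Q
AVC is increasing in Q, so minimum AVC is at Q -> 0+.
Min AVC = 99
The firm should shut down if P < 99.

99


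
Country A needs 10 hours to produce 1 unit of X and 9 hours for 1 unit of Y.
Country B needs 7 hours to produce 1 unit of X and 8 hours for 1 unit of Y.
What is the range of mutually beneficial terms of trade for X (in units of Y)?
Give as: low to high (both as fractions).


Opportunity cost of X for Country A = hours_X / hours_Y = 10/9 = 10/9 units of Y
Opportunity cost of X for Country B = hours_X / hours_Y = 7/8 = 7/8 units of Y
Terms of trade must be between the two opportunity costs.
Range: 7/8 to 10/9

7/8 to 10/9


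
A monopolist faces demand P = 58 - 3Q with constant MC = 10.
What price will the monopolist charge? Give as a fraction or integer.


MR = 58 - 6Q
Set MR = MC: 58 - 6Q = 10
Q* = 8
Substitute into demand:
P* = 58 - 3*8 = 34

34


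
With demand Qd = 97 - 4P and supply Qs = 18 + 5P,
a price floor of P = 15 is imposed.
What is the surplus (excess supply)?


At P = 15:
Qd = 97 - 4*15 = 37
Qs = 18 + 5*15 = 93
Surplus = Qs - Qd = 93 - 37 = 56

56


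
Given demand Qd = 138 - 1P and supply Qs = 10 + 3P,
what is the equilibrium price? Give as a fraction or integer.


At equilibrium, Qd = Qs.
138 - 1P = 10 + 3P
138 - 10 = 1P + 3P
128 = 4P
P* = 128/4 = 32

32


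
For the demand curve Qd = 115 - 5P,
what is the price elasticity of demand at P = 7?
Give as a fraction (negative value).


dQ/dP = -5
At P = 7: Q = 115 - 5*7 = 80
E = (dQ/dP)(P/Q) = (-5)(7/80) = -7/16

-7/16


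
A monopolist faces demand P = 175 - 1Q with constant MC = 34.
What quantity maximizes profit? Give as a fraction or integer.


TR = P*Q = (175 - 1Q)Q = 175Q - 1Q^2
MR = dTR/dQ = 175 - 2Q
Set MR = MC:
175 - 2Q = 34
141 = 2Q
Q* = 141/2 = 141/2

141/2


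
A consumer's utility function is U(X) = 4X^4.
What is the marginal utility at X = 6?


MU = dU/dX = 4*4*X^(4-1)
MU = 16*X^3
At X = 6:
MU = 16 * 6^3
MU = 16 * 216 = 3456

3456


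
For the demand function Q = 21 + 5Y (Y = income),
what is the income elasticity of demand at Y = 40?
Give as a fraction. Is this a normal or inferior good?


dQ/dY = 5
At Y = 40: Q = 21 + 5*40 = 221
Ey = (dQ/dY)(Y/Q) = 5 * 40 / 221 = 200/221
Since Ey > 0, this is a normal good.

200/221 (normal good)


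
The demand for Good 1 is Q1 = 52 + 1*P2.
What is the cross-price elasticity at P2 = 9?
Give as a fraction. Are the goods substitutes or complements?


dQ1/dP2 = 1
At P2 = 9: Q1 = 52 + 1*9 = 61
Exy = (dQ1/dP2)(P2/Q1) = 1 * 9 / 61 = 9/61
Since Exy > 0, the goods are substitutes.

9/61 (substitutes)


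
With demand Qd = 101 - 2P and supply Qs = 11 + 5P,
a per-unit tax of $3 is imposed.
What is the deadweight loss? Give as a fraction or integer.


Pre-tax equilibrium quantity: Q* = 527/7
Post-tax equilibrium quantity: Q_tax = 71
Reduction in quantity: Q* - Q_tax = 30/7
DWL = (1/2) * tax * (Q* - Q_tax)
DWL = (1/2) * 3 * 30/7 = 45/7

45/7


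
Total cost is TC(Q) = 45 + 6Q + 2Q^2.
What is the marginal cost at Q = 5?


MC = dTC/dQ = 6 + 2*2*Q
At Q = 5:
MC = 6 + 4*5
MC = 6 + 20 = 26

26


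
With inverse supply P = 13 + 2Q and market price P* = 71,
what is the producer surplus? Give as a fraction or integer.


Minimum supply price (at Q=0): P_min = 13
Quantity supplied at P* = 71:
Q* = (71 - 13)/2 = 29
PS = (1/2) * Q* * (P* - P_min)
PS = (1/2) * 29 * (71 - 13)
PS = (1/2) * 29 * 58 = 841

841


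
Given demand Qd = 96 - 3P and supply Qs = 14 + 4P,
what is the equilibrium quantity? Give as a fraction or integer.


First find equilibrium price:
96 - 3P = 14 + 4P
P* = 82/7 = 82/7
Then substitute into demand:
Q* = 96 - 3 * 82/7 = 426/7

426/7


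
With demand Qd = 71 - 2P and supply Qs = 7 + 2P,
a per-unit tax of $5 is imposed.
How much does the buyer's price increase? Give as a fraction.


With a per-unit tax, the buyer's price increase depends on relative slopes.
Supply slope: d = 2, Demand slope: b = 2
Buyer's price increase = d * tax / (b + d)
= 2 * 5 / (2 + 2)
= 10 / 4 = 5/2

5/2


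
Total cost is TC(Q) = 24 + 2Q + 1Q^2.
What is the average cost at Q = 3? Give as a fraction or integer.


TC(3) = 24 + 2*3 + 1*3^2
TC(3) = 24 + 6 + 9 = 39
AC = TC/Q = 39/3 = 13

13


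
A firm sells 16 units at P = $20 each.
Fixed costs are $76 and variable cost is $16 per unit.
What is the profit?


Total Revenue = P * Q = 20 * 16 = $320
Total Cost = FC + VC*Q = 76 + 16*16 = $332
Profit = TR - TC = 320 - 332 = $-12

$-12


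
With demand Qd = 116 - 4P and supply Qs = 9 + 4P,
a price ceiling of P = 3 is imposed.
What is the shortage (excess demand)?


At P = 3:
Qd = 116 - 4*3 = 104
Qs = 9 + 4*3 = 21
Shortage = Qd - Qs = 104 - 21 = 83

83


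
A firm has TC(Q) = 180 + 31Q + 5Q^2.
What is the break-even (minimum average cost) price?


AC(Q) = 180/Q + 31 + 5Q
To minimize: dAC/dQ = -180/Q^2 + 5 = 0
Q^2 = 180/5 = 36
Q* = 6
Min AC = 180/6 + 31 + 5*6
Min AC = 30 + 31 + 30 = 91

91


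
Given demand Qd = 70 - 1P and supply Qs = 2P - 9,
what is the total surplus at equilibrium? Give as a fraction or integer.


Find equilibrium: 70 - 1P = 2P - 9
70 + 9 = 3P
P* = 79/3 = 79/3
Q* = 2*79/3 - 9 = 131/3
Inverse demand: P = 70 - Q/1, so P_max = 70
Inverse supply: P = 9/2 + Q/2, so P_min = 9/2
CS = (1/2) * 131/3 * (70 - 79/3) = 17161/18
PS = (1/2) * 131/3 * (79/3 - 9/2) = 17161/36
TS = CS + PS = 17161/18 + 17161/36 = 17161/12

17161/12


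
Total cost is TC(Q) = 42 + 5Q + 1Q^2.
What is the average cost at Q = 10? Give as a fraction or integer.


TC(10) = 42 + 5*10 + 1*10^2
TC(10) = 42 + 50 + 100 = 192
AC = TC/Q = 192/10 = 96/5

96/5


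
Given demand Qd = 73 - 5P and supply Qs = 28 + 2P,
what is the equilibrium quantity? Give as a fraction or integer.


First find equilibrium price:
73 - 5P = 28 + 2P
P* = 45/7 = 45/7
Then substitute into demand:
Q* = 73 - 5 * 45/7 = 286/7

286/7


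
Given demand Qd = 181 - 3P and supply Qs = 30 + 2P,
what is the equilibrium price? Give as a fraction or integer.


At equilibrium, Qd = Qs.
181 - 3P = 30 + 2P
181 - 30 = 3P + 2P
151 = 5P
P* = 151/5 = 151/5

151/5


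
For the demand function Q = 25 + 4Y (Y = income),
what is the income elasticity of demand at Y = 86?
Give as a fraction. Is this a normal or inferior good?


dQ/dY = 4
At Y = 86: Q = 25 + 4*86 = 369
Ey = (dQ/dY)(Y/Q) = 4 * 86 / 369 = 344/369
Since Ey > 0, this is a normal good.

344/369 (normal good)


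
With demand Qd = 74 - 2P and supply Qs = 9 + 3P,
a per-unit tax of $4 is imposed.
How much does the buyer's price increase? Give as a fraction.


With a per-unit tax, the buyer's price increase depends on relative slopes.
Supply slope: d = 3, Demand slope: b = 2
Buyer's price increase = d * tax / (b + d)
= 3 * 4 / (2 + 3)
= 12 / 5 = 12/5

12/5


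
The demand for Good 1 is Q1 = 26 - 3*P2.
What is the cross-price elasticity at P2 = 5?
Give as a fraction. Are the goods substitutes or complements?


dQ1/dP2 = -3
At P2 = 5: Q1 = 26 - 3*5 = 11
Exy = (dQ1/dP2)(P2/Q1) = -3 * 5 / 11 = -15/11
Since Exy < 0, the goods are complements.

-15/11 (complements)


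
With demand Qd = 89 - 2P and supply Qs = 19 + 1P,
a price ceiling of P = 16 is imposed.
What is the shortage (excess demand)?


At P = 16:
Qd = 89 - 2*16 = 57
Qs = 19 + 1*16 = 35
Shortage = Qd - Qs = 57 - 35 = 22

22


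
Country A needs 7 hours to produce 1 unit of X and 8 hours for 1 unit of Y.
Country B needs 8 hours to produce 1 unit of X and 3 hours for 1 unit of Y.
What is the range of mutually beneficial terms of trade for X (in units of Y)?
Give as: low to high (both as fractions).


Opportunity cost of X for Country A = hours_X / hours_Y = 7/8 = 7/8 units of Y
Opportunity cost of X for Country B = hours_X / hours_Y = 8/3 = 8/3 units of Y
Terms of trade must be between the two opportunity costs.
Range: 7/8 to 8/3

7/8 to 8/3


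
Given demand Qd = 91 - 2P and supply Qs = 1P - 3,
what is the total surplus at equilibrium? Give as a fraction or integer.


Find equilibrium: 91 - 2P = 1P - 3
91 + 3 = 3P
P* = 94/3 = 94/3
Q* = 1*94/3 - 3 = 85/3
Inverse demand: P = 91/2 - Q/2, so P_max = 91/2
Inverse supply: P = 3 + Q/1, so P_min = 3
CS = (1/2) * 85/3 * (91/2 - 94/3) = 7225/36
PS = (1/2) * 85/3 * (94/3 - 3) = 7225/18
TS = CS + PS = 7225/36 + 7225/18 = 7225/12

7225/12


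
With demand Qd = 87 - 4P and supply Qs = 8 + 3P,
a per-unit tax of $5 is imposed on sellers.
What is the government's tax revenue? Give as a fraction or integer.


With tax on sellers, new supply: Qs' = 8 + 3(P - 5)
= 3P - 7
New equilibrium quantity:
Q_new = 233/7
Tax revenue = tax * Q_new = 5 * 233/7 = 1165/7

1165/7


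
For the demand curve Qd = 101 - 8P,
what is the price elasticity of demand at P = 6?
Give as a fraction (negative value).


dQ/dP = -8
At P = 6: Q = 101 - 8*6 = 53
E = (dQ/dP)(P/Q) = (-8)(6/53) = -48/53

-48/53


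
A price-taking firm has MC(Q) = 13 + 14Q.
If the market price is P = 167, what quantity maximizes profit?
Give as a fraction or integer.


In perfect competition, profit is maximized where P = MC.
167 = 13 + 14Q
154 = 14Q
Q* = 154/14 = 11

11


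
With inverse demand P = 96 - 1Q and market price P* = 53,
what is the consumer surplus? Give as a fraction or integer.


Maximum willingness to pay (at Q=0): P_max = 96
Quantity demanded at P* = 53:
Q* = (96 - 53)/1 = 43
CS = (1/2) * Q* * (P_max - P*)
CS = (1/2) * 43 * (96 - 53)
CS = (1/2) * 43 * 43 = 1849/2

1849/2


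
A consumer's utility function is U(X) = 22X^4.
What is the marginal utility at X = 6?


MU = dU/dX = 22*4*X^(4-1)
MU = 88*X^3
At X = 6:
MU = 88 * 6^3
MU = 88 * 216 = 19008

19008


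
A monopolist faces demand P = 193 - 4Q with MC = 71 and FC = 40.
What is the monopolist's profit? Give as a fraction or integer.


MR = MC: 193 - 8Q = 71
Q* = 61/4
P* = 193 - 4*61/4 = 132
Profit = (P* - MC)*Q* - FC
= (132 - 71)*61/4 - 40
= 61*61/4 - 40
= 3721/4 - 40 = 3561/4

3561/4


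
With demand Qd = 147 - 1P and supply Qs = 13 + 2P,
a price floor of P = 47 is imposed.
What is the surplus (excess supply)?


At P = 47:
Qd = 147 - 1*47 = 100
Qs = 13 + 2*47 = 107
Surplus = Qs - Qd = 107 - 100 = 7

7


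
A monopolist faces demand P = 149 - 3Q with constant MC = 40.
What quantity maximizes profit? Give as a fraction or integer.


TR = P*Q = (149 - 3Q)Q = 149Q - 3Q^2
MR = dTR/dQ = 149 - 6Q
Set MR = MC:
149 - 6Q = 40
109 = 6Q
Q* = 109/6 = 109/6

109/6


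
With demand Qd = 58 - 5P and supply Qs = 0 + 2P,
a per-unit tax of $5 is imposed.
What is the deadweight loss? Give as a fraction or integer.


Pre-tax equilibrium quantity: Q* = 116/7
Post-tax equilibrium quantity: Q_tax = 66/7
Reduction in quantity: Q* - Q_tax = 50/7
DWL = (1/2) * tax * (Q* - Q_tax)
DWL = (1/2) * 5 * 50/7 = 125/7

125/7


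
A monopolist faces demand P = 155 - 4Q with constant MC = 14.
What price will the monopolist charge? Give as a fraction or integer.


MR = 155 - 8Q
Set MR = MC: 155 - 8Q = 14
Q* = 141/8
Substitute into demand:
P* = 155 - 4*141/8 = 169/2

169/2


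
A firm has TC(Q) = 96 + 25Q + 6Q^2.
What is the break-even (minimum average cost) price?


AC(Q) = 96/Q + 25 + 6Q
To minimize: dAC/dQ = -96/Q^2 + 6 = 0
Q^2 = 96/6 = 16
Q* = 4
Min AC = 96/4 + 25 + 6*4
Min AC = 24 + 25 + 24 = 73

73


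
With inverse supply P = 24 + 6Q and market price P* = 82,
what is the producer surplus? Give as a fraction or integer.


Minimum supply price (at Q=0): P_min = 24
Quantity supplied at P* = 82:
Q* = (82 - 24)/6 = 29/3
PS = (1/2) * Q* * (P* - P_min)
PS = (1/2) * 29/3 * (82 - 24)
PS = (1/2) * 29/3 * 58 = 841/3

841/3


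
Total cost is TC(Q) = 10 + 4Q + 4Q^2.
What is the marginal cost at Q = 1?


MC = dTC/dQ = 4 + 2*4*Q
At Q = 1:
MC = 4 + 8*1
MC = 4 + 8 = 12

12


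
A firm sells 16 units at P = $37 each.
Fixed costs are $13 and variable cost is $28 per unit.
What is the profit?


Total Revenue = P * Q = 37 * 16 = $592
Total Cost = FC + VC*Q = 13 + 28*16 = $461
Profit = TR - TC = 592 - 461 = $131

$131


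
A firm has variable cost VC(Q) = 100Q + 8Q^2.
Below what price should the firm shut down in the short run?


AVC(Q) = VC(Q)/Q = 100 + 8Q
AVC is increasing in Q, so minimum AVC is at Q -> 0+.
Min AVC = 100
The firm should shut down if P < 100.

100


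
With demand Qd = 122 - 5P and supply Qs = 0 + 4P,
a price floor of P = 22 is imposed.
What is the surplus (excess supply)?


At P = 22:
Qd = 122 - 5*22 = 12
Qs = 0 + 4*22 = 88
Surplus = Qs - Qd = 88 - 12 = 76

76


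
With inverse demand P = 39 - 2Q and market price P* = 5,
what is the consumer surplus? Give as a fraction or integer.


Maximum willingness to pay (at Q=0): P_max = 39
Quantity demanded at P* = 5:
Q* = (39 - 5)/2 = 17
CS = (1/2) * Q* * (P_max - P*)
CS = (1/2) * 17 * (39 - 5)
CS = (1/2) * 17 * 34 = 289

289
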